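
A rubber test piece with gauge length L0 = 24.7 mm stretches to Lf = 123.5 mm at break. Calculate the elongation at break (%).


Elongation = (Lf - L0) / L0 * 100
= (123.5 - 24.7) / 24.7 * 100
= 98.8 / 24.7 * 100
= 400.0%

400.0%


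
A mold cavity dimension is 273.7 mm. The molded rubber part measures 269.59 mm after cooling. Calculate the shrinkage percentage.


Shrinkage = (mold - part) / mold * 100
= (273.7 - 269.59) / 273.7 * 100
= 4.11 / 273.7 * 100
= 1.5%

1.5%


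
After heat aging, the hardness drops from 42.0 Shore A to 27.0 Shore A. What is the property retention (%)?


Retention = aged / original * 100
= 27.0 / 42.0 * 100
= 64.3%

64.3%


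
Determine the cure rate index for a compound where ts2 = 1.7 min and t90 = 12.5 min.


CRI = 100 / (t90 - ts2)
= 100 / (12.5 - 1.7)
= 100 / 10.8
= 9.26 min^-1

9.26 min^-1


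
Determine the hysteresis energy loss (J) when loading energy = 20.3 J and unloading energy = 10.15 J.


Hysteresis loss = loading - unloading
= 20.3 - 10.15
= 10.15 J

10.15 J


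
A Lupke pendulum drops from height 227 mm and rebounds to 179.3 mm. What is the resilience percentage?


Resilience = h_rebound / h_drop * 100
= 179.3 / 227 * 100
= 79.0%

79.0%


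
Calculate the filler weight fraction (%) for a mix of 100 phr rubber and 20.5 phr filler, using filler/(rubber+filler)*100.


Filler % = filler / (rubber + filler) * 100
= 20.5 / (100 + 20.5) * 100
= 20.5 / 120.5 * 100
= 17.01%

17.01%


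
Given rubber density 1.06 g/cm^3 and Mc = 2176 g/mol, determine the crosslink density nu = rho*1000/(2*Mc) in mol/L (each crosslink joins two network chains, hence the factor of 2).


nu = rho * 1000 / (2 * Mc)
nu = 1.06 * 1000 / (2 * 2176)
nu = 1060.0 / 4352
nu = 0.2436 mol/L

0.2436 mol/L


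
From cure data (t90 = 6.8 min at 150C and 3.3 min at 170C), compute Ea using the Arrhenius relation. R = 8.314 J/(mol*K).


T1 = 423.15 K, T2 = 443.15 K
1/T1 - 1/T2 = 1.0666e-04
ln(t1/t2) = ln(6.8/3.3) = 0.7230
Ea = 8.314 * 0.7230 / 1.0666e-04 = 56359.0296 J/mol
Ea = 56.36 kJ/mol

56.36 kJ/mol


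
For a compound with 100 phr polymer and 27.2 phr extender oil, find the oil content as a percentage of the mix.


Oil % = oil / (100 + oil) * 100
= 27.2 / (100 + 27.2) * 100
= 27.2 / 127.2 * 100
= 21.38%

21.38%


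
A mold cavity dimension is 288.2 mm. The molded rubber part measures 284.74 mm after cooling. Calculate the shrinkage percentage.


Shrinkage = (mold - part) / mold * 100
= (288.2 - 284.74) / 288.2 * 100
= 3.46 / 288.2 * 100
= 1.2%

1.2%


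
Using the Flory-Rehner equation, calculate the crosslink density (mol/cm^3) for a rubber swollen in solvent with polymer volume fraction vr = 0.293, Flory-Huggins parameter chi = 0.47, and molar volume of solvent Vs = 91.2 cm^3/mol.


ln(1 - vr) = ln(1 - 0.293) = -0.3467
Numerator = -((-0.3467) + 0.293 + 0.47 * 0.293^2) = 0.0134
Denominator = 91.2 * (0.293^(1/3) - 0.293/2) = 47.2129
nu = 0.0134 / 47.2129 = 2.8330e-04 mol/cm^3

2.8330e-04 mol/cm^3


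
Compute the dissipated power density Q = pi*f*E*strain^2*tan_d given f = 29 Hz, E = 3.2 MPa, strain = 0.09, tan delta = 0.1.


Q = pi * f * E * strain^2 * tan_d
= pi * 29 * 3.2 * 0.09^2 * 0.1
= pi * 29 * 3.2 * 0.0081 * 0.1
= 0.2361

Q = 0.2361


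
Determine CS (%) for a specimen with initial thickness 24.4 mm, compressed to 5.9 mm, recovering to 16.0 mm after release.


CS = (t0 - recovered) / (t0 - ts) * 100
= (24.4 - 16.0) / (24.4 - 5.9) * 100
= 8.4 / 18.5 * 100
= 45.4%

45.4%


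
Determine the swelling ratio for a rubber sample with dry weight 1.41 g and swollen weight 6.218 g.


Q = W_swollen / W_dry
Q = 6.218 / 1.41
Q = 4.41

Q = 4.41


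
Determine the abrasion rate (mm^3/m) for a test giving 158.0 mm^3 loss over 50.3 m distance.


Rate = volume_loss / distance
= 158.0 / 50.3
= 3.141 mm^3/m

3.141 mm^3/m


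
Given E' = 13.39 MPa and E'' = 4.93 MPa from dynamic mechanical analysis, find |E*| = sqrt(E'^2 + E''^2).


|E*| = sqrt(E'^2 + E''^2)
= sqrt(13.39^2 + 4.93^2)
= sqrt(179.2921 + 24.3049)
= 14.269 MPa

14.269 MPa


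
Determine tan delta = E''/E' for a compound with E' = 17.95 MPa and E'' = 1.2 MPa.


tan delta = E'' / E'
= 1.2 / 17.95
= 0.0669

tan delta = 0.0669


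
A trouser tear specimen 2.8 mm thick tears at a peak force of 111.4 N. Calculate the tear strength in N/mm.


Tear strength = force / thickness
= 111.4 / 2.8
= 39.79 N/mm

39.79 N/mm


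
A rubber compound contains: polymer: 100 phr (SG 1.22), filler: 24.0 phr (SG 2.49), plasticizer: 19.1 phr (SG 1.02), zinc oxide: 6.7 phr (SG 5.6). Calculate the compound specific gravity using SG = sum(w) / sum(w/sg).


Sum of weights = 149.8
Volume contributions:
  polymer: 100/1.22 = 81.9672
  filler: 24.0/2.49 = 9.6386
  plasticizer: 19.1/1.02 = 18.7255
  zinc oxide: 6.7/5.6 = 1.1964
Sum of volumes = 111.5277
SG = 149.8 / 111.5277 = 1.343

SG = 1.343


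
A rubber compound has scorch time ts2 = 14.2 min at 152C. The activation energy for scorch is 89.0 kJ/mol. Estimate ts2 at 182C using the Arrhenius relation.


Convert temperatures: T1 = 152 + 273.15 = 425.15 K, T2 = 182 + 273.15 = 455.15 K
ts2_new = 14.2 * exp(89000 / 8.314 * (1/455.15 - 1/425.15))
1/T2 - 1/T1 = -1.5503e-04
ts2_new = 2.7 min

2.7 min


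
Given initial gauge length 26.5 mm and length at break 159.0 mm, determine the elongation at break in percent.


Elongation = (Lf - L0) / L0 * 100
= (159.0 - 26.5) / 26.5 * 100
= 132.5 / 26.5 * 100
= 500.0%

500.0%


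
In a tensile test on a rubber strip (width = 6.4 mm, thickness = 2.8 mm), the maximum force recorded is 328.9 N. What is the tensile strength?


Area = width * thickness = 6.4 * 2.8 = 17.92 mm^2
TS = force / area = 328.9 / 17.92 = 18.35 MPa

18.35 MPa


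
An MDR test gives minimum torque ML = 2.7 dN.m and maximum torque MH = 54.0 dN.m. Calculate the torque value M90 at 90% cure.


M90 = ML + 0.9 * (MH - ML)
M90 = 2.7 + 0.9 * (54.0 - 2.7)
M90 = 2.7 + 0.9 * 51.3
M90 = 48.87 dN.m

48.87 dN.m


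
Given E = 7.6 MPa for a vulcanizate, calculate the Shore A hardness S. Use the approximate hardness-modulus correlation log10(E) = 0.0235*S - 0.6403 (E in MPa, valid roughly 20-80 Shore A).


log10(E) = 0.0235*S - 0.6403  =>  S = (log10(E) + 0.6403) / 0.0235
log10(7.6) = 0.880814
S = (0.880814 + 0.6403) / 0.0235 = 1.521114 / 0.0235
S = 64.7

Shore A = 64.7


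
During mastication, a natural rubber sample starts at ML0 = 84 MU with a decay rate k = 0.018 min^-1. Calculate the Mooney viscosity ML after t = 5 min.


ML = ML0 * exp(-k * t)
ML = 84 * exp(-0.018 * 5)
ML = 84 * 0.9139
ML = 76.77 MU

76.77 MU


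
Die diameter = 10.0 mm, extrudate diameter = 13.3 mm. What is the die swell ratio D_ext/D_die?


Die swell ratio = D_extrudate / D_die
= 13.3 / 10.0
= 1.33

Die swell = 1.33


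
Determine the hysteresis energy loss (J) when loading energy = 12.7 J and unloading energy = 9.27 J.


Hysteresis loss = loading - unloading
= 12.7 - 9.27
= 3.43 J

3.43 J


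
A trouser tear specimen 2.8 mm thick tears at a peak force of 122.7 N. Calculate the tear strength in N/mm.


Tear strength = force / thickness
= 122.7 / 2.8
= 43.82 N/mm

43.82 N/mm


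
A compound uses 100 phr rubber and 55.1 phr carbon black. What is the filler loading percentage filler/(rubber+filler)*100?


Filler % = filler / (rubber + filler) * 100
= 55.1 / (100 + 55.1) * 100
= 55.1 / 155.1 * 100
= 35.53%

35.53%


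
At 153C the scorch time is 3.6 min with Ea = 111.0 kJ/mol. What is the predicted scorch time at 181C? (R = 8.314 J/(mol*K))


Convert temperatures: T1 = 153 + 273.15 = 426.15 K, T2 = 181 + 273.15 = 454.15 K
ts2_new = 3.6 * exp(111000 / 8.314 * (1/454.15 - 1/426.15))
1/T2 - 1/T1 = -1.4468e-04
ts2_new = 0.52 min

0.52 min


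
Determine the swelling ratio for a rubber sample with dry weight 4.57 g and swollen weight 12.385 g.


Q = W_swollen / W_dry
Q = 12.385 / 4.57
Q = 2.71

Q = 2.71


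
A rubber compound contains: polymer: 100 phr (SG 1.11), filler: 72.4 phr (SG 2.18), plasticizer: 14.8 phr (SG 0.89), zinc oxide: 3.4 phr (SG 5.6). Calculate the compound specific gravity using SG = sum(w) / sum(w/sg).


Sum of weights = 190.6
Volume contributions:
  polymer: 100/1.11 = 90.0901
  filler: 72.4/2.18 = 33.2110
  plasticizer: 14.8/0.89 = 16.6292
  zinc oxide: 3.4/5.6 = 0.6071
Sum of volumes = 140.5375
SG = 190.6 / 140.5375 = 1.356

SG = 1.356


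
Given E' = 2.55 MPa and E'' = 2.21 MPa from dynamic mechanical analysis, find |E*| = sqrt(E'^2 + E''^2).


|E*| = sqrt(E'^2 + E''^2)
= sqrt(2.55^2 + 2.21^2)
= sqrt(6.5025 + 4.8841)
= 3.374 MPa

3.374 MPa


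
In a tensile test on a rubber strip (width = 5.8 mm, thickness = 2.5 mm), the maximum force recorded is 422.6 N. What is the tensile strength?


Area = width * thickness = 5.8 * 2.5 = 14.5 mm^2
TS = force / area = 422.6 / 14.5 = 29.14 MPa

29.14 MPa


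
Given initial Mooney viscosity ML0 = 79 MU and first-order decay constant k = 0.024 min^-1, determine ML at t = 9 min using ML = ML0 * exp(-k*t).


ML = ML0 * exp(-k * t)
ML = 79 * exp(-0.024 * 9)
ML = 79 * 0.8057
ML = 63.65 MU

63.65 MU


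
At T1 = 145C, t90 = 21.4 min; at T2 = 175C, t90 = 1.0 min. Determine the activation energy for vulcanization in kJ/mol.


T1 = 418.15 K, T2 = 448.15 K
1/T1 - 1/T2 = 1.6009e-04
ln(t1/t2) = ln(21.4/1.0) = 3.0634
Ea = 8.314 * 3.0634 / 1.6009e-04 = 159091.3944 J/mol
Ea = 159.09 kJ/mol

159.09 kJ/mol


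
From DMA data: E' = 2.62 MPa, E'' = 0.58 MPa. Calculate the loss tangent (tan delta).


tan delta = E'' / E'
= 0.58 / 2.62
= 0.2214

tan delta = 0.2214


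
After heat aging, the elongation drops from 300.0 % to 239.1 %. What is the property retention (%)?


Retention = aged / original * 100
= 239.1 / 300.0 * 100
= 79.7%

79.7%


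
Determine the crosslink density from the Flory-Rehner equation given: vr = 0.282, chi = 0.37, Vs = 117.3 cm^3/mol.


ln(1 - vr) = ln(1 - 0.282) = -0.3313
Numerator = -((-0.3313) + 0.282 + 0.37 * 0.282^2) = 0.0199
Denominator = 117.3 * (0.282^(1/3) - 0.282/2) = 60.3822
nu = 0.0199 / 60.3822 = 3.2894e-04 mol/cm^3

3.2894e-04 mol/cm^3


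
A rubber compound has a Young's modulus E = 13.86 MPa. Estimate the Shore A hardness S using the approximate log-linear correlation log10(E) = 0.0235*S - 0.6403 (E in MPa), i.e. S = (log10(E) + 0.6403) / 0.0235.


log10(E) = 0.0235*S - 0.6403  =>  S = (log10(E) + 0.6403) / 0.0235
log10(13.86) = 1.141763
S = (1.141763 + 0.6403) / 0.0235 = 1.782063 / 0.0235
S = 75.8

Shore A = 75.8


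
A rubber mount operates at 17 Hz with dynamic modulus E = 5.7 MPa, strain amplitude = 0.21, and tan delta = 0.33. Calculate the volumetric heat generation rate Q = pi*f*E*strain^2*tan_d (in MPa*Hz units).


Q = pi * f * E * strain^2 * tan_d
= pi * 17 * 5.7 * 0.21^2 * 0.33
= pi * 17 * 5.7 * 0.0441 * 0.33
= 4.4302

Q = 4.4302


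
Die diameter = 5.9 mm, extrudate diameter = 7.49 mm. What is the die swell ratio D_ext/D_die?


Die swell ratio = D_extrudate / D_die
= 7.49 / 5.9
= 1.269

Die swell = 1.269


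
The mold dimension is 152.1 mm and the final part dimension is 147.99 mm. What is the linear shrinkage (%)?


Shrinkage = (mold - part) / mold * 100
= (152.1 - 147.99) / 152.1 * 100
= 4.11 / 152.1 * 100
= 2.7%

2.7%


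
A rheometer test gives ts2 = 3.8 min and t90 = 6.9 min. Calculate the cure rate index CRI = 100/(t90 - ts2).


CRI = 100 / (t90 - ts2)
= 100 / (6.9 - 3.8)
= 100 / 3.1
= 32.26 min^-1

32.26 min^-1


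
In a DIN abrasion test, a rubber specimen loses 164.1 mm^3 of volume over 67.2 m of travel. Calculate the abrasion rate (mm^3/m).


Rate = volume_loss / distance
= 164.1 / 67.2
= 2.442 mm^3/m

2.442 mm^3/m


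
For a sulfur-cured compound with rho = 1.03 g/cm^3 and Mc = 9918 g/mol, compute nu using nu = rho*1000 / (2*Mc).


nu = rho * 1000 / (2 * Mc)
nu = 1.03 * 1000 / (2 * 9918)
nu = 1030.0 / 19836
nu = 0.0519 mol/L

0.0519 mol/L


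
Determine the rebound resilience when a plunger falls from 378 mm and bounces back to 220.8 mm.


Resilience = h_rebound / h_drop * 100
= 220.8 / 378 * 100
= 58.4%

58.4%


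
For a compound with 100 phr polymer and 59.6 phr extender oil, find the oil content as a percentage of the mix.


Oil % = oil / (100 + oil) * 100
= 59.6 / (100 + 59.6) * 100
= 59.6 / 159.6 * 100
= 37.34%

37.34%


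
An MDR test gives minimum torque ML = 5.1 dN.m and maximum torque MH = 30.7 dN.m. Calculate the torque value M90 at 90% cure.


M90 = ML + 0.9 * (MH - ML)
M90 = 5.1 + 0.9 * (30.7 - 5.1)
M90 = 5.1 + 0.9 * 25.6
M90 = 28.14 dN.m

28.14 dN.m


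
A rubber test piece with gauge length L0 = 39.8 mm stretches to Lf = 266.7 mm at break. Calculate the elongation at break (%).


Elongation = (Lf - L0) / L0 * 100
= (266.7 - 39.8) / 39.8 * 100
= 226.9 / 39.8 * 100
= 570.1%

570.1%


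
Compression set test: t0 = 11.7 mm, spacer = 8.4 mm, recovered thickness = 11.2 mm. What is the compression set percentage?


CS = (t0 - recovered) / (t0 - ts) * 100
= (11.7 - 11.2) / (11.7 - 8.4) * 100
= 0.5 / 3.3 * 100
= 15.2%

15.2%


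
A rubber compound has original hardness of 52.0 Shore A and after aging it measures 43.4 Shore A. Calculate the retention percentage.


Retention = aged / original * 100
= 43.4 / 52.0 * 100
= 83.5%

83.5%


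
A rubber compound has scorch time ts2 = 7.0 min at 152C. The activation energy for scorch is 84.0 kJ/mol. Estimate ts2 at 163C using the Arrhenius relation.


Convert temperatures: T1 = 152 + 273.15 = 425.15 K, T2 = 163 + 273.15 = 436.15 K
ts2_new = 7.0 * exp(84000 / 8.314 * (1/436.15 - 1/425.15))
1/T2 - 1/T1 = -5.9322e-05
ts2_new = 3.84 min

3.84 min


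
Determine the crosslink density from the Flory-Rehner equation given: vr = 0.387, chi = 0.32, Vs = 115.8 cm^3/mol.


ln(1 - vr) = ln(1 - 0.387) = -0.4894
Numerator = -((-0.4894) + 0.387 + 0.32 * 0.387^2) = 0.0545
Denominator = 115.8 * (0.387^(1/3) - 0.387/2) = 61.9803
nu = 0.0545 / 61.9803 = 8.7873e-04 mol/cm^3

8.7873e-04 mol/cm^3


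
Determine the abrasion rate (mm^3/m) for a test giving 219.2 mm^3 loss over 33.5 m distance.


Rate = volume_loss / distance
= 219.2 / 33.5
= 6.543 mm^3/m

6.543 mm^3/m


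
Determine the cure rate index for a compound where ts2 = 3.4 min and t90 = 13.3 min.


CRI = 100 / (t90 - ts2)
= 100 / (13.3 - 3.4)
= 100 / 9.9
= 10.1 min^-1

10.1 min^-1


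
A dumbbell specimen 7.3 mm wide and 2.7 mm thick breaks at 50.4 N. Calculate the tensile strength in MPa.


Area = width * thickness = 7.3 * 2.7 = 19.71 mm^2
TS = force / area = 50.4 / 19.71 = 2.56 MPa

2.56 MPa


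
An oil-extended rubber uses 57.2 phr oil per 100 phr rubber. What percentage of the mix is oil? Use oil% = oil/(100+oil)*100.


Oil % = oil / (100 + oil) * 100
= 57.2 / (100 + 57.2) * 100
= 57.2 / 157.2 * 100
= 36.39%

36.39%


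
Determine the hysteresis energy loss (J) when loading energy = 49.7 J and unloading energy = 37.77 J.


Hysteresis loss = loading - unloading
= 49.7 - 37.77
= 11.93 J

11.93 J


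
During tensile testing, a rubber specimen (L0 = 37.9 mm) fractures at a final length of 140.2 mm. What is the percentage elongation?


Elongation = (Lf - L0) / L0 * 100
= (140.2 - 37.9) / 37.9 * 100
= 102.3 / 37.9 * 100
= 269.9%

269.9%


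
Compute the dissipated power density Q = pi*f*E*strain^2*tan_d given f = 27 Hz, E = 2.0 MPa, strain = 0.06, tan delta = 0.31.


Q = pi * f * E * strain^2 * tan_d
= pi * 27 * 2.0 * 0.06^2 * 0.31
= pi * 27 * 2.0 * 0.0036 * 0.31
= 0.1893

Q = 0.1893


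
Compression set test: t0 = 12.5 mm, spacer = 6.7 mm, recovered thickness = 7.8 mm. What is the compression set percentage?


CS = (t0 - recovered) / (t0 - ts) * 100
= (12.5 - 7.8) / (12.5 - 6.7) * 100
= 4.7 / 5.8 * 100
= 81.0%

81.0%


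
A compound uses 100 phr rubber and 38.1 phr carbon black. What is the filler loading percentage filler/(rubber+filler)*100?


Filler % = filler / (rubber + filler) * 100
= 38.1 / (100 + 38.1) * 100
= 38.1 / 138.1 * 100
= 27.59%

27.59%


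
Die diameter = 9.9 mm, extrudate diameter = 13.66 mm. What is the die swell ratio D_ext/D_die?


Die swell ratio = D_extrudate / D_die
= 13.66 / 9.9
= 1.38

Die swell = 1.38


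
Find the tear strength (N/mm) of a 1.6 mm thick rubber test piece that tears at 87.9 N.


Tear strength = force / thickness
= 87.9 / 1.6
= 54.94 N/mm

54.94 N/mm


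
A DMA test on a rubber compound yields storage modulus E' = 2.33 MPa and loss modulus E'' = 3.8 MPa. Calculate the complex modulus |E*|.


|E*| = sqrt(E'^2 + E''^2)
= sqrt(2.33^2 + 3.8^2)
= sqrt(5.4289 + 14.4400)
= 4.457 MPa

4.457 MPa


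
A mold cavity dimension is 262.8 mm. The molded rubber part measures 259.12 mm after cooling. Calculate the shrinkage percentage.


Shrinkage = (mold - part) / mold * 100
= (262.8 - 259.12) / 262.8 * 100
= 3.68 / 262.8 * 100
= 1.4%

1.4%


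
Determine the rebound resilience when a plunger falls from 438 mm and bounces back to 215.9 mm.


Resilience = h_rebound / h_drop * 100
= 215.9 / 438 * 100
= 49.3%

49.3%


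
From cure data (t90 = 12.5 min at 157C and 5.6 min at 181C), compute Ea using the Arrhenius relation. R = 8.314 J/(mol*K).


T1 = 430.15 K, T2 = 454.15 K
1/T1 - 1/T2 = 1.2285e-04
ln(t1/t2) = ln(12.5/5.6) = 0.8030
Ea = 8.314 * 0.8030 / 1.2285e-04 = 54339.1752 J/mol
Ea = 54.34 kJ/mol

54.34 kJ/mol


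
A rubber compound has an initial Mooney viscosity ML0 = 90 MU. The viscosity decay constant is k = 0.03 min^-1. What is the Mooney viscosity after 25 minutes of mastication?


ML = ML0 * exp(-k * t)
ML = 90 * exp(-0.03 * 25)
ML = 90 * 0.4724
ML = 42.51 MU

42.51 MU


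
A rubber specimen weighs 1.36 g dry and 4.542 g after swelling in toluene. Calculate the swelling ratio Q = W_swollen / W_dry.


Q = W_swollen / W_dry
Q = 4.542 / 1.36
Q = 3.34

Q = 3.34


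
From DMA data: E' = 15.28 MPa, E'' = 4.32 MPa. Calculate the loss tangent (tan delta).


tan delta = E'' / E'
= 4.32 / 15.28
= 0.2827

tan delta = 0.2827


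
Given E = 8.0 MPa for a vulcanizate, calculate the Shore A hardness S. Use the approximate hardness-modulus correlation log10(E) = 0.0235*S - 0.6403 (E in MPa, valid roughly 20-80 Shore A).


log10(E) = 0.0235*S - 0.6403  =>  S = (log10(E) + 0.6403) / 0.0235
log10(8.0) = 0.903090
S = (0.903090 + 0.6403) / 0.0235 = 1.543390 / 0.0235
S = 65.7

Shore A = 65.7


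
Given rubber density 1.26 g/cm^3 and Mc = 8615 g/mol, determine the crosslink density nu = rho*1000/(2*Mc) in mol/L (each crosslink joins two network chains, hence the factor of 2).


nu = rho * 1000 / (2 * Mc)
nu = 1.26 * 1000 / (2 * 8615)
nu = 1260.0 / 17230
nu = 0.0731 mol/L

0.0731 mol/L


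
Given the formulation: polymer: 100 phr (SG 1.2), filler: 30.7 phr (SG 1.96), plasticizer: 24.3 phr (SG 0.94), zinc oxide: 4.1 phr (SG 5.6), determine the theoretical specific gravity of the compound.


Sum of weights = 159.1
Volume contributions:
  polymer: 100/1.2 = 83.3333
  filler: 30.7/1.96 = 15.6633
  plasticizer: 24.3/0.94 = 25.8511
  zinc oxide: 4.1/5.6 = 0.7321
Sum of volumes = 125.5798
SG = 159.1 / 125.5798 = 1.267

SG = 1.267


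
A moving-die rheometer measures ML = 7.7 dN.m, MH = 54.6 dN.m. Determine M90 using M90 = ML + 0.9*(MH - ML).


M90 = ML + 0.9 * (MH - ML)
M90 = 7.7 + 0.9 * (54.6 - 7.7)
M90 = 7.7 + 0.9 * 46.9
M90 = 49.91 dN.m

49.91 dN.m


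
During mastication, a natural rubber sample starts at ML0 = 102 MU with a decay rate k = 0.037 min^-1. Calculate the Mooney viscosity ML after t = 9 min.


ML = ML0 * exp(-k * t)
ML = 102 * exp(-0.037 * 9)
ML = 102 * 0.7168
ML = 73.11 MU

73.11 MU


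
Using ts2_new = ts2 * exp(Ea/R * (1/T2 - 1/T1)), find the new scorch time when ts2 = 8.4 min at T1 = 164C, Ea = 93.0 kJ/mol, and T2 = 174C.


Convert temperatures: T1 = 164 + 273.15 = 437.15 K, T2 = 174 + 273.15 = 447.15 K
ts2_new = 8.4 * exp(93000 / 8.314 * (1/447.15 - 1/437.15))
1/T2 - 1/T1 = -5.1158e-05
ts2_new = 4.74 min

4.74 min


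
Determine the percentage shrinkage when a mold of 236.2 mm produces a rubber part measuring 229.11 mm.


Shrinkage = (mold - part) / mold * 100
= (236.2 - 229.11) / 236.2 * 100
= 7.09 / 236.2 * 100
= 3.0%

3.0%


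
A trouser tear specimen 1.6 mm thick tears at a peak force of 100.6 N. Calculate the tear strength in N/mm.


Tear strength = force / thickness
= 100.6 / 1.6
= 62.87 N/mm

62.87 N/mm


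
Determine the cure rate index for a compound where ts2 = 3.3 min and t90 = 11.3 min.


CRI = 100 / (t90 - ts2)
= 100 / (11.3 - 3.3)
= 100 / 8.0
= 12.5 min^-1

12.5 min^-1


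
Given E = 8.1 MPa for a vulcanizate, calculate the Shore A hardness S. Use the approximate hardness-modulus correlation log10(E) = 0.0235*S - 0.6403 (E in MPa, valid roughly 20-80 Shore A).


log10(E) = 0.0235*S - 0.6403  =>  S = (log10(E) + 0.6403) / 0.0235
log10(8.1) = 0.908485
S = (0.908485 + 0.6403) / 0.0235 = 1.548785 / 0.0235
S = 65.9

Shore A = 65.9


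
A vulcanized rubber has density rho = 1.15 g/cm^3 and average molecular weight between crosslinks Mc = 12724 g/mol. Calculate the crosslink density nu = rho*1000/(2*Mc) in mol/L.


nu = rho * 1000 / (2 * Mc)
nu = 1.15 * 1000 / (2 * 12724)
nu = 1150.0 / 25448
nu = 0.0452 mol/L

0.0452 mol/L


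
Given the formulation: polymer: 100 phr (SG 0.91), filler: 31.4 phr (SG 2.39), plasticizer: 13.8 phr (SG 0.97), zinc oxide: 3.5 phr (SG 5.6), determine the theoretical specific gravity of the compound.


Sum of weights = 148.7
Volume contributions:
  polymer: 100/0.91 = 109.8901
  filler: 31.4/2.39 = 13.1381
  plasticizer: 13.8/0.97 = 14.2268
  zinc oxide: 3.5/5.6 = 0.6250
Sum of volumes = 137.8800
SG = 148.7 / 137.8800 = 1.078

SG = 1.078


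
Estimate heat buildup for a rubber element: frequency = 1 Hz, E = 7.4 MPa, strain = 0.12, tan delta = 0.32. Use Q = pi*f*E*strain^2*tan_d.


Q = pi * f * E * strain^2 * tan_d
= pi * 1 * 7.4 * 0.12^2 * 0.32
= pi * 1 * 7.4 * 0.0144 * 0.32
= 0.1071

Q = 0.1071


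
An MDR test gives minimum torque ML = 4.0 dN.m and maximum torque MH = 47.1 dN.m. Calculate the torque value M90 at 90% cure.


M90 = ML + 0.9 * (MH - ML)
M90 = 4.0 + 0.9 * (47.1 - 4.0)
M90 = 4.0 + 0.9 * 43.1
M90 = 42.79 dN.m

42.79 dN.m


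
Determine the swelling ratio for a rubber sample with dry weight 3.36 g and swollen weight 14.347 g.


Q = W_swollen / W_dry
Q = 14.347 / 3.36
Q = 4.27

Q = 4.27


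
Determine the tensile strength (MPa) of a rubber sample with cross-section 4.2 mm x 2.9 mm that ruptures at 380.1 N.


Area = width * thickness = 4.2 * 2.9 = 12.18 mm^2
TS = force / area = 380.1 / 12.18 = 31.21 MPa

31.21 MPa


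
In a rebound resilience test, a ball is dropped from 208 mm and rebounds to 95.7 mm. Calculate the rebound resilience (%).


Resilience = h_rebound / h_drop * 100
= 95.7 / 208 * 100
= 46.0%

46.0%


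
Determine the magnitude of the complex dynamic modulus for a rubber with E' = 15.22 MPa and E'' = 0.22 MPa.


|E*| = sqrt(E'^2 + E''^2)
= sqrt(15.22^2 + 0.22^2)
= sqrt(231.6484 + 0.0484)
= 15.222 MPa

15.222 MPa


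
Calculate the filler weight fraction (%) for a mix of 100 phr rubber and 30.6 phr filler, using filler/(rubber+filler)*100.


Filler % = filler / (rubber + filler) * 100
= 30.6 / (100 + 30.6) * 100
= 30.6 / 130.6 * 100
= 23.43%

23.43%


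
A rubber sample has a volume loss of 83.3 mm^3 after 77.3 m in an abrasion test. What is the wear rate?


Rate = volume_loss / distance
= 83.3 / 77.3
= 1.078 mm^3/m

1.078 mm^3/m


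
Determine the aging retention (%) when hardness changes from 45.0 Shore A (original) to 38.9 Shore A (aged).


Retention = aged / original * 100
= 38.9 / 45.0 * 100
= 86.4%

86.4%


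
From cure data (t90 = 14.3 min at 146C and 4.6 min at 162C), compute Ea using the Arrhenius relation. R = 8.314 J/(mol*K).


T1 = 419.15 K, T2 = 435.15 K
1/T1 - 1/T2 = 8.7723e-05
ln(t1/t2) = ln(14.3/4.6) = 1.1342
Ea = 8.314 * 1.1342 / 8.7723e-05 = 107495.2755 J/mol
Ea = 107.5 kJ/mol

107.5 kJ/mol


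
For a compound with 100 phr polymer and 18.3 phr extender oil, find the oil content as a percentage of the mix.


Oil % = oil / (100 + oil) * 100
= 18.3 / (100 + 18.3) * 100
= 18.3 / 118.3 * 100
= 15.47%

15.47%


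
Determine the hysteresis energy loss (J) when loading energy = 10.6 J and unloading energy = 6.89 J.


Hysteresis loss = loading - unloading
= 10.6 - 6.89
= 3.71 J

3.71 J


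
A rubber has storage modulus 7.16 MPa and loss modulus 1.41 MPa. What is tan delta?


tan delta = E'' / E'
= 1.41 / 7.16
= 0.1969

tan delta = 0.1969


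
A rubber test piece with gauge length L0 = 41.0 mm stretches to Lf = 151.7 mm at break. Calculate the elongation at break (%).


Elongation = (Lf - L0) / L0 * 100
= (151.7 - 41.0) / 41.0 * 100
= 110.7 / 41.0 * 100
= 270.0%

270.0%


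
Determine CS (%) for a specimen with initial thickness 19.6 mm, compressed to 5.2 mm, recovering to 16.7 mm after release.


CS = (t0 - recovered) / (t0 - ts) * 100
= (19.6 - 16.7) / (19.6 - 5.2) * 100
= 2.9 / 14.4 * 100
= 20.1%

20.1%


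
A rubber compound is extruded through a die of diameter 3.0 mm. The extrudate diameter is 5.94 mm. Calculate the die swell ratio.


Die swell ratio = D_extrudate / D_die
= 5.94 / 3.0
= 1.98

Die swell = 1.98


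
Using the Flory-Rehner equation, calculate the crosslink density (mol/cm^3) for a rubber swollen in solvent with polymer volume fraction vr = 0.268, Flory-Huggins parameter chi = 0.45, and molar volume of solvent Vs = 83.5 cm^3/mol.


ln(1 - vr) = ln(1 - 0.268) = -0.3120
Numerator = -((-0.3120) + 0.268 + 0.45 * 0.268^2) = 0.0117
Denominator = 83.5 * (0.268^(1/3) - 0.268/2) = 42.6460
nu = 0.0117 / 42.6460 = 2.7327e-04 mol/cm^3

2.7327e-04 mol/cm^3


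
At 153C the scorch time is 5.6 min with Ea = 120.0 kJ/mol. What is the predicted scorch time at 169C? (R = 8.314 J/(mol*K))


Convert temperatures: T1 = 153 + 273.15 = 426.15 K, T2 = 169 + 273.15 = 442.15 K
ts2_new = 5.6 * exp(120000 / 8.314 * (1/442.15 - 1/426.15))
1/T2 - 1/T1 = -8.4916e-05
ts2_new = 1.64 min

1.64 min


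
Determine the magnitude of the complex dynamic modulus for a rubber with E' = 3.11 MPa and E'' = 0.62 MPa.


|E*| = sqrt(E'^2 + E''^2)
= sqrt(3.11^2 + 0.62^2)
= sqrt(9.6721 + 0.3844)
= 3.171 MPa

3.171 MPa


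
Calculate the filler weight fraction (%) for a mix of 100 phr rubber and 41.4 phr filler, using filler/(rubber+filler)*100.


Filler % = filler / (rubber + filler) * 100
= 41.4 / (100 + 41.4) * 100
= 41.4 / 141.4 * 100
= 29.28%

29.28%


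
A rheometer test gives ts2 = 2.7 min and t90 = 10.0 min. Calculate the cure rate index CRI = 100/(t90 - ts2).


CRI = 100 / (t90 - ts2)
= 100 / (10.0 - 2.7)
= 100 / 7.3
= 13.7 min^-1

13.7 min^-1


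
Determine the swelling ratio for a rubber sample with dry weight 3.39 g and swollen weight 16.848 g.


Q = W_swollen / W_dry
Q = 16.848 / 3.39
Q = 4.97

Q = 4.97


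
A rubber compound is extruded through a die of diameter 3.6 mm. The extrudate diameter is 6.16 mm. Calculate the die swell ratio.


Die swell ratio = D_extrudate / D_die
= 6.16 / 3.6
= 1.711

Die swell = 1.711


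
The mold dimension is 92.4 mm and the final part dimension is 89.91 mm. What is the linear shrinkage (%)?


Shrinkage = (mold - part) / mold * 100
= (92.4 - 89.91) / 92.4 * 100
= 2.49 / 92.4 * 100
= 2.69%

2.69%


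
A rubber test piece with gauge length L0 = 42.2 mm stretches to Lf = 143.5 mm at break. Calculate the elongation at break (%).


Elongation = (Lf - L0) / L0 * 100
= (143.5 - 42.2) / 42.2 * 100
= 101.3 / 42.2 * 100
= 240.0%

240.0%


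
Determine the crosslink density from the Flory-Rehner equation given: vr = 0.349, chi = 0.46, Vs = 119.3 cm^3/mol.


ln(1 - vr) = ln(1 - 0.349) = -0.4292
Numerator = -((-0.4292) + 0.349 + 0.46 * 0.349^2) = 0.0242
Denominator = 119.3 * (0.349^(1/3) - 0.349/2) = 63.1763
nu = 0.0242 / 63.1763 = 3.8333e-04 mol/cm^3

3.8333e-04 mol/cm^3


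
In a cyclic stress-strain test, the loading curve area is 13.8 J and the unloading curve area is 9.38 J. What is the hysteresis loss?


Hysteresis loss = loading - unloading
= 13.8 - 9.38
= 4.42 J

4.42 J


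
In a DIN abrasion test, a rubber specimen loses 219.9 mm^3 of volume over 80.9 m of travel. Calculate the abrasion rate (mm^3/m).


Rate = volume_loss / distance
= 219.9 / 80.9
= 2.718 mm^3/m

2.718 mm^3/m


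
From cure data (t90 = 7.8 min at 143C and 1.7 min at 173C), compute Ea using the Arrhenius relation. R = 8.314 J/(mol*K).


T1 = 416.15 K, T2 = 446.15 K
1/T1 - 1/T2 = 1.6158e-04
ln(t1/t2) = ln(7.8/1.7) = 1.5235
Ea = 8.314 * 1.5235 / 1.6158e-04 = 78390.0123 J/mol
Ea = 78.39 kJ/mol

78.39 kJ/mol


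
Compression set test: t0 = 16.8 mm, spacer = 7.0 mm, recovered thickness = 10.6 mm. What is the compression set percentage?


CS = (t0 - recovered) / (t0 - ts) * 100
= (16.8 - 10.6) / (16.8 - 7.0) * 100
= 6.2 / 9.8 * 100
= 63.3%

63.3%


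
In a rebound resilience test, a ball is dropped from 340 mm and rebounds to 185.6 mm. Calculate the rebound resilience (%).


Resilience = h_rebound / h_drop * 100
= 185.6 / 340 * 100
= 54.6%

54.6%


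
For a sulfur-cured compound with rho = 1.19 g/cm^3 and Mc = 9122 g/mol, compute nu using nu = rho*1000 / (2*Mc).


nu = rho * 1000 / (2 * Mc)
nu = 1.19 * 1000 / (2 * 9122)
nu = 1190.0 / 18244
nu = 0.0652 mol/L

0.0652 mol/L


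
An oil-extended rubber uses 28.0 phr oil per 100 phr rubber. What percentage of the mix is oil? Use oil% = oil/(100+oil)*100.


Oil % = oil / (100 + oil) * 100
= 28.0 / (100 + 28.0) * 100
= 28.0 / 128.0 * 100
= 21.88%

21.88%


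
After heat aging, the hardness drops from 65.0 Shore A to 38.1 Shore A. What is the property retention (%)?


Retention = aged / original * 100
= 38.1 / 65.0 * 100
= 58.6%

58.6%


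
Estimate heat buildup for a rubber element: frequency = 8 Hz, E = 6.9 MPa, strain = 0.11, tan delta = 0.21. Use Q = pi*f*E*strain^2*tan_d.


Q = pi * f * E * strain^2 * tan_d
= pi * 8 * 6.9 * 0.11^2 * 0.21
= pi * 8 * 6.9 * 0.0121 * 0.21
= 0.4406

Q = 0.4406


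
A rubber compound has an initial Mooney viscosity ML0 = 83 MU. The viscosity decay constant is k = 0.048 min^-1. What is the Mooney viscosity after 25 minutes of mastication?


ML = ML0 * exp(-k * t)
ML = 83 * exp(-0.048 * 25)
ML = 83 * 0.3012
ML = 25.0 MU

25.0 MU


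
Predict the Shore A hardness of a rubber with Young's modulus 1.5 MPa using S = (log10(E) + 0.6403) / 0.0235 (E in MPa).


log10(E) = 0.0235*S - 0.6403  =>  S = (log10(E) + 0.6403) / 0.0235
log10(1.5) = 0.176091
S = (0.176091 + 0.6403) / 0.0235 = 0.816391 / 0.0235
S = 34.7

Shore A = 34.7


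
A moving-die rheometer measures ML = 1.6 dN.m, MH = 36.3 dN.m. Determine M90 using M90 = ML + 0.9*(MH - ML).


M90 = ML + 0.9 * (MH - ML)
M90 = 1.6 + 0.9 * (36.3 - 1.6)
M90 = 1.6 + 0.9 * 34.7
M90 = 32.83 dN.m

32.83 dN.m


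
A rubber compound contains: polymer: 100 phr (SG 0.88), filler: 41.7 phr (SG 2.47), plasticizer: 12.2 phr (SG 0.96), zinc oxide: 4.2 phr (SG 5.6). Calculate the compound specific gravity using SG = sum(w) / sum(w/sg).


Sum of weights = 158.1
Volume contributions:
  polymer: 100/0.88 = 113.6364
  filler: 41.7/2.47 = 16.8826
  plasticizer: 12.2/0.96 = 12.7083
  zinc oxide: 4.2/5.6 = 0.7500
Sum of volumes = 143.9773
SG = 158.1 / 143.9773 = 1.098

SG = 1.098


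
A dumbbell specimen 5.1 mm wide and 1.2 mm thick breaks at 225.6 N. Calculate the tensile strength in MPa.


Area = width * thickness = 5.1 * 1.2 = 6.12 mm^2
TS = force / area = 225.6 / 6.12 = 36.86 MPa

36.86 MPa


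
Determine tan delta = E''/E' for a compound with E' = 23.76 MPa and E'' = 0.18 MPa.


tan delta = E'' / E'
= 0.18 / 23.76
= 0.0076

tan delta = 0.0076


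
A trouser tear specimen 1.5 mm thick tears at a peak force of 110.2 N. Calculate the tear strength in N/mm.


Tear strength = force / thickness
= 110.2 / 1.5
= 73.47 N/mm

73.47 N/mm


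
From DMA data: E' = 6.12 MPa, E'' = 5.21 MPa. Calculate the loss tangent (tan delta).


tan delta = E'' / E'
= 5.21 / 6.12
= 0.8513

tan delta = 0.8513


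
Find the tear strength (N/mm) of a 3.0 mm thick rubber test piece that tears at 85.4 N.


Tear strength = force / thickness
= 85.4 / 3.0
= 28.47 N/mm

28.47 N/mm


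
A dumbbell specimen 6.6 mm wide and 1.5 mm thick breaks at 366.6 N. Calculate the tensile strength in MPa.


Area = width * thickness = 6.6 * 1.5 = 9.9 mm^2
TS = force / area = 366.6 / 9.9 = 37.03 MPa

37.03 MPa


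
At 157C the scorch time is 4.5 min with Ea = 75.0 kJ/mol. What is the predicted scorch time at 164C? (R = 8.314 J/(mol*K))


Convert temperatures: T1 = 157 + 273.15 = 430.15 K, T2 = 164 + 273.15 = 437.15 K
ts2_new = 4.5 * exp(75000 / 8.314 * (1/437.15 - 1/430.15))
1/T2 - 1/T1 = -3.7226e-05
ts2_new = 3.22 min

3.22 min


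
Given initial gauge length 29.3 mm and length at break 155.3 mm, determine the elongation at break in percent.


Elongation = (Lf - L0) / L0 * 100
= (155.3 - 29.3) / 29.3 * 100
= 126.0 / 29.3 * 100
= 430.0%

430.0%


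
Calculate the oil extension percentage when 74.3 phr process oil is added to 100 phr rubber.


Oil % = oil / (100 + oil) * 100
= 74.3 / (100 + 74.3) * 100
= 74.3 / 174.3 * 100
= 42.63%

42.63%


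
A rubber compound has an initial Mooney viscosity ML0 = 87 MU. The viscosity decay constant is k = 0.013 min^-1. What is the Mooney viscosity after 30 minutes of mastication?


ML = ML0 * exp(-k * t)
ML = 87 * exp(-0.013 * 30)
ML = 87 * 0.6771
ML = 58.9 MU

58.9 MU


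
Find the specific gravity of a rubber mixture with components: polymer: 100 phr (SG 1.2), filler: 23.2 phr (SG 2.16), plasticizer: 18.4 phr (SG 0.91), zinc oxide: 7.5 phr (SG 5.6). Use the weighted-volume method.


Sum of weights = 149.1
Volume contributions:
  polymer: 100/1.2 = 83.3333
  filler: 23.2/2.16 = 10.7407
  plasticizer: 18.4/0.91 = 20.2198
  zinc oxide: 7.5/5.6 = 1.3393
Sum of volumes = 115.6331
SG = 149.1 / 115.6331 = 1.289

SG = 1.289


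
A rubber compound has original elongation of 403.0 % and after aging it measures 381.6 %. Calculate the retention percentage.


Retention = aged / original * 100
= 381.6 / 403.0 * 100
= 94.7%

94.7%


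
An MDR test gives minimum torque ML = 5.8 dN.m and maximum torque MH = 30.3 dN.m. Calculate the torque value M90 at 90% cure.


M90 = ML + 0.9 * (MH - ML)
M90 = 5.8 + 0.9 * (30.3 - 5.8)
M90 = 5.8 + 0.9 * 24.5
M90 = 27.85 dN.m

27.85 dN.m


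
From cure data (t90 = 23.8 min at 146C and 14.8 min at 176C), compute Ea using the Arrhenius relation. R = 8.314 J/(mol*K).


T1 = 419.15 K, T2 = 449.15 K
1/T1 - 1/T2 = 1.5935e-04
ln(t1/t2) = ln(23.8/14.8) = 0.4751
Ea = 8.314 * 0.4751 / 1.5935e-04 = 24785.4405 J/mol
Ea = 24.79 kJ/mol

24.79 kJ/mol


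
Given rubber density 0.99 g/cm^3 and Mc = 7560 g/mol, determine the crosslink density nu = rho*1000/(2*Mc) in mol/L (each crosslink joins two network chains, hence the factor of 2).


nu = rho * 1000 / (2 * Mc)
nu = 0.99 * 1000 / (2 * 7560)
nu = 990.0 / 15120
nu = 0.0655 mol/L

0.0655 mol/L


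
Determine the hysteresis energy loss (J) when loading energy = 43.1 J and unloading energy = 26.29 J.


Hysteresis loss = loading - unloading
= 43.1 - 26.29
= 16.81 J

16.81 J


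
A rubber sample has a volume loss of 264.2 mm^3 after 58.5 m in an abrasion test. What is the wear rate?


Rate = volume_loss / distance
= 264.2 / 58.5
= 4.516 mm^3/m

4.516 mm^3/m


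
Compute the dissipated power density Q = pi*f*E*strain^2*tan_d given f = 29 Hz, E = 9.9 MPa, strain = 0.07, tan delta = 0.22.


Q = pi * f * E * strain^2 * tan_d
= pi * 29 * 9.9 * 0.07^2 * 0.22
= pi * 29 * 9.9 * 0.0049 * 0.22
= 0.9723

Q = 0.9723


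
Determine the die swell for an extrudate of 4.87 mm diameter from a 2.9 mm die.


Die swell ratio = D_extrudate / D_die
= 4.87 / 2.9
= 1.679

Die swell = 1.679


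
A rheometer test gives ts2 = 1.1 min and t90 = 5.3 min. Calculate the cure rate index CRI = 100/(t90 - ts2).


CRI = 100 / (t90 - ts2)
= 100 / (5.3 - 1.1)
= 100 / 4.2
= 23.81 min^-1

23.81 min^-1


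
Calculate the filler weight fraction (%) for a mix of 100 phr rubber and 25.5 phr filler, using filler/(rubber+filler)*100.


Filler % = filler / (rubber + filler) * 100
= 25.5 / (100 + 25.5) * 100
= 25.5 / 125.5 * 100
= 20.32%

20.32%


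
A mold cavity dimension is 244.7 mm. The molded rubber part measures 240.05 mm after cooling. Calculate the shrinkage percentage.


Shrinkage = (mold - part) / mold * 100
= (244.7 - 240.05) / 244.7 * 100
= 4.65 / 244.7 * 100
= 1.9%

1.9%


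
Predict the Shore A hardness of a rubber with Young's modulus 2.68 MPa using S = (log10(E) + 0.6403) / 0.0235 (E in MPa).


log10(E) = 0.0235*S - 0.6403  =>  S = (log10(E) + 0.6403) / 0.0235
log10(2.68) = 0.428135
S = (0.428135 + 0.6403) / 0.0235 = 1.068435 / 0.0235
S = 45.5

Shore A = 45.5


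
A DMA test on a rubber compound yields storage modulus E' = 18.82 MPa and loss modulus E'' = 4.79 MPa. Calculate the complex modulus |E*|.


|E*| = sqrt(E'^2 + E''^2)
= sqrt(18.82^2 + 4.79^2)
= sqrt(354.1924 + 22.9441)
= 19.42 MPa

19.42 MPa


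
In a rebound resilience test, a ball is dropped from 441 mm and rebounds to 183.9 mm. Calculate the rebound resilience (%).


Resilience = h_rebound / h_drop * 100
= 183.9 / 441 * 100
= 41.7%

41.7%


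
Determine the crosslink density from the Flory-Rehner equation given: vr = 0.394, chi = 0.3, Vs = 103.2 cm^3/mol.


ln(1 - vr) = ln(1 - 0.394) = -0.5009
Numerator = -((-0.5009) + 0.394 + 0.3 * 0.394^2) = 0.0603
Denominator = 103.2 * (0.394^(1/3) - 0.394/2) = 55.3259
nu = 0.0603 / 55.3259 = 0.0011 mol/cm^3

0.0011 mol/cm^3


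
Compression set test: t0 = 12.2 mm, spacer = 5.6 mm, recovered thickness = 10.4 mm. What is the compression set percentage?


CS = (t0 - recovered) / (t0 - ts) * 100
= (12.2 - 10.4) / (12.2 - 5.6) * 100
= 1.8 / 6.6 * 100
= 27.3%

27.3%


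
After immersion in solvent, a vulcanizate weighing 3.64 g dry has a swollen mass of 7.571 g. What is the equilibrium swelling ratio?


Q = W_swollen / W_dry
Q = 7.571 / 3.64
Q = 2.08

Q = 2.08


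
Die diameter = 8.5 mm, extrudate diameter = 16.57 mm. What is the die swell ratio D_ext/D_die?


Die swell ratio = D_extrudate / D_die
= 16.57 / 8.5
= 1.949

Die swell = 1.949


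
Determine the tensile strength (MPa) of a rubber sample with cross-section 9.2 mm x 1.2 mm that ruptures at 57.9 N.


Area = width * thickness = 9.2 * 1.2 = 11.04 mm^2
TS = force / area = 57.9 / 11.04 = 5.24 MPa

5.24 MPa


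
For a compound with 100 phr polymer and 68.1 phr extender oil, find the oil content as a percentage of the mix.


Oil % = oil / (100 + oil) * 100
= 68.1 / (100 + 68.1) * 100
= 68.1 / 168.1 * 100
= 40.51%

40.51%


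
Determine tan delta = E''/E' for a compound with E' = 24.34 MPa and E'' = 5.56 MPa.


tan delta = E'' / E'
= 5.56 / 24.34
= 0.2284

tan delta = 0.2284


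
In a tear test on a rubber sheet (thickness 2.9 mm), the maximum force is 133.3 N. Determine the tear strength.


Tear strength = force / thickness
= 133.3 / 2.9
= 45.97 N/mm

45.97 N/mm


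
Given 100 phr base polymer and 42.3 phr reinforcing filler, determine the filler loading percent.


Filler % = filler / (rubber + filler) * 100
= 42.3 / (100 + 42.3) * 100
= 42.3 / 142.3 * 100
= 29.73%

29.73%


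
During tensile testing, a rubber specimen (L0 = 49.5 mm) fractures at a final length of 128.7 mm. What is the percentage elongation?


Elongation = (Lf - L0) / L0 * 100
= (128.7 - 49.5) / 49.5 * 100
= 79.2 / 49.5 * 100
= 160.0%

160.0%


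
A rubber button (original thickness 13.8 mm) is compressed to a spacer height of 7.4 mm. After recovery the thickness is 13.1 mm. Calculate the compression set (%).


CS = (t0 - recovered) / (t0 - ts) * 100
= (13.8 - 13.1) / (13.8 - 7.4) * 100
= 0.7 / 6.4 * 100
= 10.9%

10.9%
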